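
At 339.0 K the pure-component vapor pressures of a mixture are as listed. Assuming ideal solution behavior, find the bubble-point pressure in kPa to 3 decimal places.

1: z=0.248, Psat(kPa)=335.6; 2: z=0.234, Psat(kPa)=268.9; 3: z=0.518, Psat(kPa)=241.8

Pbub = 271.404 kPa

At the bubble point ψ → 0, so ΣzᵢKᵢ = 1 with Kᵢ = Pᵢˢᵃᵗ/P ⇒ P = ΣzᵢPᵢˢᵃᵗ.
P = 0.248·335.6 + 0.234·268.9 + 0.518·241.8 = 271.404 kPa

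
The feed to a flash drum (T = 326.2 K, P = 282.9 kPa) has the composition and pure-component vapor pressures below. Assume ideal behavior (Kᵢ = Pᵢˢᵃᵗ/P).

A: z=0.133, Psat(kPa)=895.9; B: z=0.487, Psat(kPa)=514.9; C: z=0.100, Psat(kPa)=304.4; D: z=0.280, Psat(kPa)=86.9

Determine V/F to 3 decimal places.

V/F = 0.698

Raoult's law: Kᵢ = Pᵢˢᵃᵗ/P = Pᵢˢᵃᵗ/282.9.
  K_A = 895.9/282.9 = 3.16684, K_B = 514.9/282.9 = 1.82008, K_C = 304.4/282.9 = 1.07600, K_D = 86.9/282.9 = 0.30718
Newton–Raphson from V/F = 0.48:
  V/F = 0.480: g = 0.1445, g' = -0.621 → V/F = 0.713
  V/F = 0.713: g = -0.0107, g' = -0.752 → V/F = 0.699
  V/F = 0.699: g = -0.0001, g' = -0.736 → V/F = 0.698
Converged at V/F = 0.698.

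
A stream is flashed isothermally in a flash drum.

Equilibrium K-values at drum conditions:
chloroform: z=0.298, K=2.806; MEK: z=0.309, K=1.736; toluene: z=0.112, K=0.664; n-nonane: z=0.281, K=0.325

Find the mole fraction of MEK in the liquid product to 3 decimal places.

x_MEK = 0.207

Rachford–Rice: g(β) = Σ zᵢ(Kᵢ−1)/(1+β(Kᵢ−1)) = 0.
Feasibility: ΣzᵢKᵢ = 1.538, Σzᵢ/Kᵢ = 1.317 — both > 1, two phases present.
Newton iteration, β⁰ = 0.5:
  β = 0.500: g = 0.1175, g' = -0.668 → β = 0.676
  β = 0.676: g = -0.0033, g' = -0.726 → β = 0.671
Converged at β = 0.671.
Compositions from xᵢ = zᵢ/(1+β(Kᵢ−1)), yᵢ = Kᵢxᵢ:
  chloroform: x = 0.135, y = 0.378
  MEK: x = 0.207, y = 0.359
  toluene: x = 0.145, y = 0.096
  n-nonane: x = 0.514, y = 0.167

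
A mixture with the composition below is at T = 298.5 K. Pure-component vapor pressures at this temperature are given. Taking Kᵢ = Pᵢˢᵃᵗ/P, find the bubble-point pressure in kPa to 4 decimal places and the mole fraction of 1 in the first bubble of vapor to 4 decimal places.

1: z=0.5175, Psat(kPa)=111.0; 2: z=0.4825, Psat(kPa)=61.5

Pbub = 87.1162 kPa, y_1 = 0.6594

At the bubble point ψ → 0, so ΣzᵢKᵢ = 1 with Kᵢ = Pᵢˢᵃᵗ/P ⇒ P = ΣzᵢPᵢˢᵃᵗ.
P = 0.5175·111.0 + 0.4825·61.5 = 87.1162 kPa
yᵢ = zᵢPᵢˢᵃᵗ/P ⇒ y_1 = 0.5175·111.0/87.1162 = 0.6594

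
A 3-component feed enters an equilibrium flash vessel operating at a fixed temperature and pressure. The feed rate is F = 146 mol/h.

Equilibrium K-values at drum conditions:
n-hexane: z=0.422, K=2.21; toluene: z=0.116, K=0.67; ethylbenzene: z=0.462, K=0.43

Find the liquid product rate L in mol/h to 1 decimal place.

L = 98.4 mol/h

Iterate (Newton) starting at ψ = 0.5:
  ψ = 0.500: g = -0.0960, g' = -0.552 → ψ = 0.326
Converged at ψ = 0.326.
Then V = ψ·F = 0.3257·146 = 47.6 mol/h and L = F − V = 98.4 mol/h.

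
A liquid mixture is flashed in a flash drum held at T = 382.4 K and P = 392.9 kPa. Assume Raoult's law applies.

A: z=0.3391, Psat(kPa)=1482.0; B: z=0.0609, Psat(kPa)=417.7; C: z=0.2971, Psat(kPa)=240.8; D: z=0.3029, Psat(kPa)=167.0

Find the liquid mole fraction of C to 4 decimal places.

Raoult's law: Kᵢ = Pᵢˢᵃᵗ/P = Pᵢˢᵃᵗ/392.9.
  K_A = 1482.0/392.9 = 3.771952, K_B = 417.7/392.9 = 1.063120, K_C = 240.8/392.9 = 0.612879, K_D = 167.0/392.9 = 0.425045
Rachford–Rice: g(β) = Σ zᵢ(Kᵢ−1)/(1+β(Kᵢ−1)) = 0.
Check two-phase: ΣzᵢKᵢ = 1.6546 > 1 and Σzᵢ/Kᵢ = 1.3446 > 1, so g(0) = 0.6546 > 0 and g(1) = -0.3446 < 0.
Iterate (Newton) starting at β = 0.5:
  β = 0.5000: g = 0.01064, g' = -0.7236 → β = 0.5147
  β = 0.5147: g = 0.00007, g' = -0.7141 → β = 0.5148
Converged at β = 0.5148.
Compositions from xᵢ = zᵢ/(1+β(Kᵢ−1)), yᵢ = Kᵢxᵢ:
  A: x = 0.1397, y = 0.5270
  B: x = 0.0590, y = 0.0627
  C: x = 0.3710, y = 0.2274
  D: x = 0.4303, y = 0.1829

x_C = 0.3710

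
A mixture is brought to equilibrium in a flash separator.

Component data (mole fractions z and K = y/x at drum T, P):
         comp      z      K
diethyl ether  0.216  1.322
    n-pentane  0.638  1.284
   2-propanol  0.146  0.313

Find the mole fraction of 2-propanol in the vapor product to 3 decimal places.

y_2-propanol = 0.094

Material balance + equilibrium reduce to Σ zᵢ(Kᵢ−1)/(1+V/F(Kᵢ−1)) = 0.
g(0) = ΣzᵢKᵢ − 1 = 0.150 and g(1) = 1 − Σzᵢ/Kᵢ = -0.127, so a root lies in (0, 1).
Iterate (Newton) starting at V/F = 0.5:
  V/F = 0.500: g = 0.0658, g' = -0.216 → V/F = 0.805
  V/F = 0.805: g = -0.0216, g' = -0.393 → V/F = 0.750
  V/F = 0.750: g = -0.0014, g' = -0.343 → V/F = 0.746
Converged at V/F = 0.746.
Compositions from xᵢ = zᵢ/(1+V/F(Kᵢ−1)), yᵢ = Kᵢxᵢ:
  diethyl ether: x = 0.174, y = 0.230
  n-pentane: x = 0.527, y = 0.676
  2-propanol: x = 0.299, y = 0.094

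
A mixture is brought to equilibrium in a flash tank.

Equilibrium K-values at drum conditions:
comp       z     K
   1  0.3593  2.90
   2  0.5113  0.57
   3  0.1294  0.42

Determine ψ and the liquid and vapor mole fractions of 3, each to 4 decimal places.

ψ = 0.4398, x_3 = 0.1737, y_3 = 0.0730

Newton–Raphson from ψ = 0.5:
  ψ = 0.5000: g = -0.03570, g' = -0.5809 → ψ = 0.4386
  ψ = 0.4386: g = 0.00077, g' = -0.6078 → ψ = 0.4398
Converged at ψ = 0.4398.
Compositions from xᵢ = zᵢ/(1+ψ(Kᵢ−1)), yᵢ = Kᵢxᵢ:
  1: x = 0.1957, y = 0.5676
  2: x = 0.6306, y = 0.3594
  3: x = 0.1737, y = 0.0730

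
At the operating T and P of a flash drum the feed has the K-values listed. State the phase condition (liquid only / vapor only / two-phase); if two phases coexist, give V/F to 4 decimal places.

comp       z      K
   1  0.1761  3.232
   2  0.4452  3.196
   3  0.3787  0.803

vapor only

ΣzᵢKᵢ = 2.2961; Σzᵢ/Kᵢ = 0.6654.
Since Σzᵢ/Kᵢ < 1 the mixture is above its dew point — single vapor phase.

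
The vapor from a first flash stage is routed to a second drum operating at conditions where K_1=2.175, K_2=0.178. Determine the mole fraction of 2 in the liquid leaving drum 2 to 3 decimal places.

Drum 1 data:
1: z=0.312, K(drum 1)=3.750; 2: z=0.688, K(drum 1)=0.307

x_2 (drum 2) = 0.588

Drum 1:
Let ψ₁ = V/F and solve Σ zᵢ(Kᵢ−1)/(1+ψ₁(Kᵢ−1)) = 0.
Feasibility: ΣzᵢKᵢ = 1.381, Σzᵢ/Kᵢ = 2.324 — both > 1, two phases present.
Binary case is linear: z₁(K₁−1)(1+ψ₁(K₂−1)) + z₂(K₂−1)(1+ψ₁(K₁−1)) = 0
⇒ ψ₁ = [z₁(K₁−1)+z₂(K₂−1)] / [−(K₁−1)(K₂−1)] = 0.3812/1.9058 = 0.200
Drum-1 compositions:
  1: x = 0.201, y = 0.755
  2: x = 0.799, y = 0.245
Drum-2 feed = drum-1 vapor: z₂ = (0.7548, 0.2452).
Drum 2:
Binary case is linear: z₁(K₁−1)(1+ψ₂(K₂−1)) + z₂(K₂−1)(1+ψ₂(K₁−1)) = 0
⇒ ψ₂ = [z₁(K₁−1)+z₂(K₂−1)] / [−(K₁−1)(K₂−1)] = 0.6853/0.9658 = 0.710
  1: x = 0.412, y = 0.895
  2: x = 0.588, y = 0.105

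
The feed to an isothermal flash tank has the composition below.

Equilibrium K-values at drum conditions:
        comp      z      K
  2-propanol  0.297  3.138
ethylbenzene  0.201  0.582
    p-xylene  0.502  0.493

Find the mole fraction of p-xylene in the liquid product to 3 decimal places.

x_p-xylene = 0.588

Rachford–Rice: g(ψ) = Σ zᵢ(Kᵢ−1)/(1+ψ(Kᵢ−1)) = 0.
Feasibility: ΣzᵢKᵢ = 1.296, Σzᵢ/Kᵢ = 1.458 — both > 1, two phases present.
Newton–Raphson from ψ = 0.54:
  ψ = 0.540: g = -0.1643, g' = -0.596 → ψ = 0.264
  ψ = 0.264: g = 0.0174, g' = -0.771 → ψ = 0.287
Converged at ψ = 0.287.
Compositions from xᵢ = zᵢ/(1+ψ(Kᵢ−1)), yᵢ = Kᵢxᵢ:
  2-propanol: x = 0.184, y = 0.577
  ethylbenzene: x = 0.228, y = 0.133
  p-xylene: x = 0.588, y = 0.290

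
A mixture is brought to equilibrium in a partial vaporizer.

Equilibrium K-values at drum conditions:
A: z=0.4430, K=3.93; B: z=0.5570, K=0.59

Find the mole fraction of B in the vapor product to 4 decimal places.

Material balance + equilibrium reduce to Σ zᵢ(Kᵢ−1)/(1+β(Kᵢ−1)) = 0.
Check two-phase: ΣzᵢKᵢ = 2.0696 > 1 and Σzᵢ/Kᵢ = 1.0568 > 1, so g(0) = 1.0696 > 0 and g(1) = -0.0568 < 0.
Binary case is linear: z₁(K₁−1)(1+β(K₂−1)) + z₂(K₂−1)(1+β(K₁−1)) = 0
⇒ β = [z₁(K₁−1)+z₂(K₂−1)] / [−(K₁−1)(K₂−1)] = 1.06962/1.20130 = 0.8904
Compositions from xᵢ = zᵢ/(1+β(Kᵢ−1)), yᵢ = Kᵢxᵢ:
  A: x = 0.1228, y = 0.4824
  B: x = 0.8772, y = 0.5176

y_B = 0.5176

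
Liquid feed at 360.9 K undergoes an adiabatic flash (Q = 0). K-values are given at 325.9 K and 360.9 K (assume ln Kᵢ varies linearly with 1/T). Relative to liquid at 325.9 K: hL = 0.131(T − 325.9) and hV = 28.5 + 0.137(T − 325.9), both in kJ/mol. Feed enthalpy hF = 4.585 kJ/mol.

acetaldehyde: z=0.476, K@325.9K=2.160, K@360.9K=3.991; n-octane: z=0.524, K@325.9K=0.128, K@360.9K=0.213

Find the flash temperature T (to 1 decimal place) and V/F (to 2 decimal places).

Adiabatic flash: solve Rachford–Rice at each trial T, then check hF = ψ·hV(T) + (1−ψ)·hL(T).
  T = 325.9 K: K = (2.160, 0.128), RR gives ψ = 0.094, H_out = 2.683 kJ/mol
  T = 360.9 K: K = (3.991, 0.213), RR gives ψ = 0.430, H_out = 16.920 kJ/mol
  T = 343.4 K: K = (2.982, 0.167), RR gives ψ = 0.307, H_out = 11.082 kJ/mol
  T = 334.6 K: K = (2.546, 0.147), RR gives ψ = 0.219, H_out = 7.393 kJ/mol
  T = 330.2 K: K = (2.346, 0.137), RR gives ψ = 0.162, H_out = 5.190 kJ/mol
  T = 328.0 K: K = (2.249, 0.132), RR gives ψ = 0.129, H_out = 3.959 kJ/mol
Linear interpolation between T = 328.0 (H_out = 3.959) and T = 330.2 (H_out = 5.190) on hF = 4.585 gives T ≈ 329.1 K, at which ψ = 0.15.

T = 329.1 K, V/F = 0.15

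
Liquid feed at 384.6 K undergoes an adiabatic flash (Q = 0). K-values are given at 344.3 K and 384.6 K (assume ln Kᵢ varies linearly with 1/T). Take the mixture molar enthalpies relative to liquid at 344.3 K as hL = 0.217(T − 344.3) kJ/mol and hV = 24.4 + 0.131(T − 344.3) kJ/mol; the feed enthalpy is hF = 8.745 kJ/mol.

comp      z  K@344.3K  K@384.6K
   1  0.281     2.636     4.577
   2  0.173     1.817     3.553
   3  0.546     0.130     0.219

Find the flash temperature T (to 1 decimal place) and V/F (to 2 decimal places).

T = 358.3 K, V/F = 0.25

Adiabatic flash: solve Rachford–Rice at each trial T, then check hF = ψ·hV(T) + (1−ψ)·hL(T).
  T = 344.3 K: K = (2.636, 1.817, 0.130), RR gives ψ = 0.105, H_out = 2.556 kJ/mol
  T = 384.6 K: K = (4.577, 3.553, 0.219), RR gives ψ = 0.407, H_out = 17.275 kJ/mol
  T = 364.5 K: K = (3.529, 2.591, 0.171), RR gives ψ = 0.292, H_out = 10.997 kJ/mol
  T = 354.4 K: K = (3.063, 2.181, 0.150), RR gives ψ = 0.212, H_out = 7.187 kJ/mol
  T = 359.4 K: K = (3.289, 2.378, 0.160), RR gives ψ = 0.254, H_out = 9.151 kJ/mol
  T = 356.9 K: K = (3.175, 2.278, 0.155), RR gives ψ = 0.234, H_out = 8.191 kJ/mol
  T = 358.1 K: K = (3.229, 2.325, 0.157), RR gives ψ = 0.244, H_out = 8.657 kJ/mol
Linear interpolation between T = 358.1 (H_out = 8.657) and T = 359.4 (H_out = 9.151) on hF = 8.745 gives T ≈ 358.3 K, at which ψ = 0.25.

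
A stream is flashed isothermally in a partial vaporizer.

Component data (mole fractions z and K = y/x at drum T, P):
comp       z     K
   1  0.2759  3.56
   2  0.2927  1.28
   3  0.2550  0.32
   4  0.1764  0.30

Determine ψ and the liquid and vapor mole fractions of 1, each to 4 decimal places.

Iterate (Newton) starting at ψ = 0.5:
  ψ = 0.5000: g = -0.07102, g' = -0.8408 → ψ = 0.4155
  ψ = 0.4155: g = -0.00016, g' = -0.8439 → ψ = 0.4153
Converged at ψ = 0.4153.
Compositions from xᵢ = zᵢ/(1+ψ(Kᵢ−1)), yᵢ = Kᵢxᵢ:
  1: x = 0.1337, y = 0.4760
  2: x = 0.2622, y = 0.3356
  3: x = 0.3554, y = 0.1137
  4: x = 0.2487, y = 0.0746

ψ = 0.4153, x_1 = 0.1337, y_1 = 0.4760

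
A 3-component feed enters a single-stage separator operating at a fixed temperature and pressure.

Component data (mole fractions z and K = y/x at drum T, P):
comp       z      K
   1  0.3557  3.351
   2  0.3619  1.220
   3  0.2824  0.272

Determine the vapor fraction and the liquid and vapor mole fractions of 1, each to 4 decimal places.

ψ = 0.6618, x_1 = 0.1392, y_1 = 0.4664

Rachford–Rice: g(ψ) = Σ zᵢ(Kᵢ−1)/(1+ψ(Kᵢ−1)) = 0.
Feasibility: ΣzᵢKᵢ = 1.7103, Σzᵢ/Kᵢ = 1.4410 — both > 1, two phases present.
Newton–Raphson from ψ = 0.5:
  ψ = 0.5000: g = 0.13287, g' = -0.7996 → ψ = 0.6662
  ψ = 0.6662: g = -0.00386, g' = -0.8761 → ψ = 0.6618
Converged at ψ = 0.6618.
Compositions from xᵢ = zᵢ/(1+ψ(Kᵢ−1)), yᵢ = Kᵢxᵢ:
  1: x = 0.1392, y = 0.4664
  2: x = 0.3159, y = 0.3854
  3: x = 0.5449, y = 0.1482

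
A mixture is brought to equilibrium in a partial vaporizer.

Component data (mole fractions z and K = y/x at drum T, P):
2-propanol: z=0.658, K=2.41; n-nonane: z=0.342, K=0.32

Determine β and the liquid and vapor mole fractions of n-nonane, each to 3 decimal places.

Rachford–Rice: g(β) = Σ zᵢ(Kᵢ−1)/(1+β(Kᵢ−1)) = 0.
Feasibility: ΣzᵢKᵢ = 1.695, Σzᵢ/Kᵢ = 1.342 — both > 1, two phases present.
Binary case is linear: z₁(K₁−1)(1+β(K₂−1)) + z₂(K₂−1)(1+β(K₁−1)) = 0
⇒ β = [z₁(K₁−1)+z₂(K₂−1)] / [−(K₁−1)(K₂−1)] = 0.6952/0.9588 = 0.725
Compositions from xᵢ = zᵢ/(1+β(Kᵢ−1)), yᵢ = Kᵢxᵢ:
  2-propanol: x = 0.325, y = 0.784
  n-nonane: x = 0.675, y = 0.216

β = 0.725, x_n-nonane = 0.675, y_n-nonane = 0.216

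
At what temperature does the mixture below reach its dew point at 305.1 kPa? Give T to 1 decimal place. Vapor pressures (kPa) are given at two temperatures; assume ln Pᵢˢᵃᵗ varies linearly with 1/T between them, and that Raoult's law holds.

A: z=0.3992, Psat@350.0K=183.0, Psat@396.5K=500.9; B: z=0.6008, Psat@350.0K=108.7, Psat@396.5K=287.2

Dew-point temperature: Σzᵢ·P/Pᵢˢᵃᵗ(T) = 1. Interpolate ln Pᵢˢᵃᵗ = aᵢ + bᵢ/T.
  T = 350.0 K: ΣzᵢP/Pᵢˢᵃᵗ = 2.3519
  T = 396.5 K: ΣzᵢP/Pᵢˢᵃᵗ = 0.8814
  T = 373.2 K: ΣzᵢP/Pᵢˢᵃᵗ = 1.3979
  T = 384.9 K: ΣzᵢP/Pᵢˢᵃᵗ = 1.1012
  T = 390.7 K: ΣzᵢP/Pᵢˢᵃᵗ = 0.9835
  T = 387.8 K: ΣzᵢP/Pᵢˢᵃᵗ = 1.0403
  T = 389.2 K: ΣzᵢP/Pᵢˢᵃᵗ = 1.0124
Interpolating between 389.2 K and 390.7 K gives T ≈ 389.8 K.

T = 389.8 K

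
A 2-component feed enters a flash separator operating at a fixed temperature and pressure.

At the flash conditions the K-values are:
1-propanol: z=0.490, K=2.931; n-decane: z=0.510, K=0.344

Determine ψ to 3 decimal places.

ψ = 0.483

Rachford–Rice: g(ψ) = Σ zᵢ(Kᵢ−1)/(1+ψ(Kᵢ−1)) = 0.
g(0) = ΣzᵢKᵢ − 1 = 0.612 and g(1) = 1 − Σzᵢ/Kᵢ = -0.650, so a root lies in (0, 1).
Newton–Raphson from ψ = 0.62:
  ψ = 0.620: g = -0.1333, g' = -1.002 → ψ = 0.487
  ψ = 0.487: g = -0.0040, g' = -0.959 → ψ = 0.483
Converged at ψ = 0.483.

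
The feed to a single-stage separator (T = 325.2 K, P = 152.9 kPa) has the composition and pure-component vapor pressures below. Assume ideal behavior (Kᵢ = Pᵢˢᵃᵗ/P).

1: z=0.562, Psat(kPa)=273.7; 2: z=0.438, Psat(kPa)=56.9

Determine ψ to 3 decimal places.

ψ = 0.341

Raoult's law: Kᵢ = Pᵢˢᵃᵗ/P = Pᵢˢᵃᵗ/152.9.
  K_1 = 273.7/152.9 = 1.79006, K_2 = 56.9/152.9 = 0.37214
Let ψ = V/F and solve Σ zᵢ(Kᵢ−1)/(1+ψ(Kᵢ−1)) = 0.
g(0) = ΣzᵢKᵢ − 1 = 0.169 and g(1) = 1 − Σzᵢ/Kᵢ = -0.491, so a root lies in (0, 1).
Binary case is linear: z₁(K₁−1)(1+ψ(K₂−1)) + z₂(K₂−1)(1+ψ(K₁−1)) = 0
⇒ ψ = [z₁(K₁−1)+z₂(K₂−1)] / [−(K₁−1)(K₂−1)] = 0.1690/0.4960 = 0.341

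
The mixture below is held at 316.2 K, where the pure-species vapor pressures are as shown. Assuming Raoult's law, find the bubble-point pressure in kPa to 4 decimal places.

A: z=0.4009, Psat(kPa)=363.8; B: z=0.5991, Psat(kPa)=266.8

At the bubble point ψ → 0, so ΣzᵢKᵢ = 1 with Kᵢ = Pᵢˢᵃᵗ/P ⇒ P = ΣzᵢPᵢˢᵃᵗ.
P = 0.4009·363.8 + 0.5991·266.8 = 305.6873 kPa

Pbub = 305.6873 kPa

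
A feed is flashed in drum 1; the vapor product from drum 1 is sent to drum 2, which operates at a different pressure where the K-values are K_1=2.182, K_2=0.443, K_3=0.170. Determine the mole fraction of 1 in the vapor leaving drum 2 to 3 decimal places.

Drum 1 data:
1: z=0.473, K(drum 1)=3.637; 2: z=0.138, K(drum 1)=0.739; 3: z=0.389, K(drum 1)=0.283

Drum 1:
Rachford–Rice: g(ψ₁) = Σ zᵢ(Kᵢ−1)/(1+ψ₁(Kᵢ−1)) = 0.
g(0) = ΣzᵢKᵢ − 1 = 0.932 and g(1) = 1 − Σzᵢ/Kᵢ = -0.691, so a root lies in (0, 1).
Newton iteration, ψ₁⁰ = 0.33:
  ψ₁ = 0.330: g = 0.2622, g' = -1.295 → ψ₁ = 0.532
  ψ₁ = 0.532: g = 0.0258, g' = -1.105 → ψ₁ = 0.556
Converged at ψ₁ = 0.556.
Drum-1 compositions:
  1: x = 0.192, y = 0.698
  2: x = 0.161, y = 0.119
  3: x = 0.647, y = 0.183
Drum-2 feed = drum-1 vapor: z₂ = (0.6977, 0.1193, 0.1830).
Drum 2:
Let ψ₂ = V/F and solve Σ zᵢ(Kᵢ−1)/(1+ψ₂(Kᵢ−1)) = 0.
Feasibility: ΣzᵢKᵢ = 1.606, Σzᵢ/Kᵢ = 1.666 — both > 1, two phases present.
Iterate (Newton) starting at ψ₂ = 0.44:
  ψ₂ = 0.440: g = 0.2152, g' = -0.800 → ψ₂ = 0.709
  ψ₂ = 0.709: g = -0.0304, g' = -1.134 → ψ₂ = 0.682
  ψ₂ = 0.682: g = -0.0010, g' = -1.065 → ψ₂ = 0.681
Converged at ψ₂ = 0.681.
  1: x = 0.386, y = 0.843
  2: x = 0.192, y = 0.085
  3: x = 0.421, y = 0.072

y_1 (drum 2) = 0.843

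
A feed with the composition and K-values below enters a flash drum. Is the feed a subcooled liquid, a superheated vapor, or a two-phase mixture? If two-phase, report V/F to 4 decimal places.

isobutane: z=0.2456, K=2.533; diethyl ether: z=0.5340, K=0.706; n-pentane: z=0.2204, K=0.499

two-phase, V/F = 0.1970

ΣzᵢKᵢ = 1.1091; Σzᵢ/Kᵢ = 1.2950.
Both exceed 1, so a two-phase solution exists.
Material balance + equilibrium reduce to Σ zᵢ(Kᵢ−1)/(1+ψ(Kᵢ−1)) = 0.
Newton–Raphson from ψ = 0.38:
  ψ = 0.3800: g = -0.07522, g' = -0.3734 → ψ = 0.1785
  ψ = 0.1785: g = 0.00864, g' = -0.4739 → ψ = 0.1968
  ψ = 0.1968: g = 0.00012, g' = -0.4607 → ψ = 0.1970
Converged at ψ = 0.1970.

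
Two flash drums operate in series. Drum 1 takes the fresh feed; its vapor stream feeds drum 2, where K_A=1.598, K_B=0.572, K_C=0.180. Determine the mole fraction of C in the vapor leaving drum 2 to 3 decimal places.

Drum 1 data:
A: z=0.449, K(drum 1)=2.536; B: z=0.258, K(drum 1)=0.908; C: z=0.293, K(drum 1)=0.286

Drum 1:
Newton iteration, ψ₁⁰ = 0.5:
  ψ₁ = 0.500: g = 0.0398, g' = -0.703 → ψ₁ = 0.557
  ψ₁ = 0.557: g = -0.0005, g' = -0.722 → ψ₁ = 0.556
Converged at ψ₁ = 0.556.
Drum-1 compositions:
  A: x = 0.242, y = 0.614
  B: x = 0.272, y = 0.247
  C: x = 0.486, y = 0.139
Drum-2 feed = drum-1 vapor: z₂ = (0.6141, 0.2469, 0.1390).
Drum 2:
Let ψ₂ = V/F and solve Σ zᵢ(Kᵢ−1)/(1+ψ₂(Kᵢ−1)) = 0.
g(0) = ΣzᵢKᵢ − 1 = 0.148 and g(1) = 1 − Σzᵢ/Kᵢ = -0.588, so a root lies in (0, 1).
Iterate (Newton) starting at ψ₂ = 0.5:
  ψ₂ = 0.500: g = -0.0449, g' = -0.472 → ψ₂ = 0.405
  ψ₂ = 0.405: g = -0.0028, g' = -0.418 → ψ₂ = 0.398
Converged at ψ₂ = 0.398.
  A: x = 0.496, y = 0.793
  B: x = 0.298, y = 0.170
  C: x = 0.206, y = 0.037

y_C (drum 2) = 0.037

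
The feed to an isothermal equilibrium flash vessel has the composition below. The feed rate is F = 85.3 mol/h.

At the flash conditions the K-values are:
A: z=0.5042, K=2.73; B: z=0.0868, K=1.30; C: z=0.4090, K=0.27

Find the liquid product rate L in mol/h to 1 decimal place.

L = 40.9 mol/h

Let ψ = V/F and solve Σ zᵢ(Kᵢ−1)/(1+ψ(Kᵢ−1)) = 0.
Feasibility: ΣzᵢKᵢ = 1.5997, Σzᵢ/Kᵢ = 1.7663 — both > 1, two phases present.
Newton–Raphson from ψ = 0.45:
  ψ = 0.4500: g = 0.06876, g' = -0.9665 → ψ = 0.5211
  ψ = 0.5211: g = -0.00068, g' = -0.9910 → ψ = 0.5205
Converged at ψ = 0.5205.
Then V = ψ·F = 0.5205·85.3 = 44.4 mol/h and L = F − V = 40.9 mol/h.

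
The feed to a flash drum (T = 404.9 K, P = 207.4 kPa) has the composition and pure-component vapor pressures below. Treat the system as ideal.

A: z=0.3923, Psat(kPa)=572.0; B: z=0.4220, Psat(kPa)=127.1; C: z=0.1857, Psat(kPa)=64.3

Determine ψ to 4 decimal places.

Raoult's law: Kᵢ = Pᵢˢᵃᵗ/P = Pᵢˢᵃᵗ/207.4.
  K_A = 572.0/207.4 = 2.757956, K_B = 127.1/207.4 = 0.612825, K_C = 64.3/207.4 = 0.310029
Rachford–Rice: g(ψ) = Σ zᵢ(Kᵢ−1)/(1+ψ(Kᵢ−1)) = 0.
Check two-phase: ΣzᵢKᵢ = 1.3981 > 1 and Σzᵢ/Kᵢ = 1.4298 > 1, so g(0) = 0.3981 > 0 and g(1) = -0.4298 < 0.
Iterate (Newton) starting at ψ = 0.5:
  ψ = 0.5000: g = -0.03119, g' = -0.6467 → ψ = 0.4518
  ψ = 0.4518: g = 0.00020, g' = -0.6561 → ψ = 0.4521
Converged at ψ = 0.4521.

ψ = 0.4521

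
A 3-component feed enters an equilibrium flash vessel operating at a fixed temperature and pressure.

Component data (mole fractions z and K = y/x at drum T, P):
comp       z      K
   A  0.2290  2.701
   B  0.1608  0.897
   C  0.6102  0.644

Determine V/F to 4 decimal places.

Newton iteration, V/F⁰ = 0.46:
  V/F = 0.4600: g = -0.05862, g' = -0.3210 → V/F = 0.2774
  V/F = 0.2774: g = 0.00657, g' = -0.4029 → V/F = 0.2937
  V/F = 0.2937: g = 0.00008, g' = -0.3929 → V/F = 0.2939
Converged at V/F = 0.2939.

V/F = 0.2939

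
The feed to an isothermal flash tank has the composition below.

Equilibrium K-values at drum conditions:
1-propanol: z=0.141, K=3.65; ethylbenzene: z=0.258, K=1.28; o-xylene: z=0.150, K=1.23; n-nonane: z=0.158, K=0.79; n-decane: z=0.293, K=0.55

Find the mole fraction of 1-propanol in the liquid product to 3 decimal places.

x_1-propanol = 0.051

Rachford–Rice: g(V/F) = Σ zᵢ(Kᵢ−1)/(1+V/F(Kᵢ−1)) = 0.
Feasibility: ΣzᵢKᵢ = 1.315, Σzᵢ/Kᵢ = 1.095 — both > 1, two phases present.
Iterate (Newton) starting at V/F = 0.5:
  V/F = 0.500: g = 0.0478, g' = -0.313 → V/F = 0.653
  V/F = 0.653: g = 0.0028, g' = -0.282 → V/F = 0.663
Converged at V/F = 0.663.
Compositions from xᵢ = zᵢ/(1+V/F(Kᵢ−1)), yᵢ = Kᵢxᵢ:
  1-propanol: x = 0.051, y = 0.187
  ethylbenzene: x = 0.218, y = 0.279
  o-xylene: x = 0.130, y = 0.160
  n-nonane: x = 0.184, y = 0.145
  n-decane: x = 0.418, y = 0.230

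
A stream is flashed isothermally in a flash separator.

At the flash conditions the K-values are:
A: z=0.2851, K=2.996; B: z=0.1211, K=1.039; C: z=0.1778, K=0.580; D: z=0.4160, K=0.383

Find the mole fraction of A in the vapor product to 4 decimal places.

y_A = 0.5724

Let β = V/F and solve Σ zᵢ(Kᵢ−1)/(1+β(Kᵢ−1)) = 0.
g(0) = ΣzᵢKᵢ − 1 = 0.2424 and g(1) = 1 − Σzᵢ/Kᵢ = -0.6044, so a root lies in (0, 1).
Newton iteration, β⁰ = 0.5:
  β = 0.5000: g = -0.17626, g' = -0.6662 → β = 0.2354
  β = 0.2354: g = 0.00867, g' = -0.7813 → β = 0.2465
  β = 0.2465: g = 0.00007, g' = -0.7697 → β = 0.2466
Converged at β = 0.2466.
Compositions from xᵢ = zᵢ/(1+β(Kᵢ−1)), yᵢ = Kᵢxᵢ:
  A: x = 0.1911, y = 0.5724
  B: x = 0.1199, y = 0.1246
  C: x = 0.1983, y = 0.1150
  D: x = 0.4907, y = 0.1879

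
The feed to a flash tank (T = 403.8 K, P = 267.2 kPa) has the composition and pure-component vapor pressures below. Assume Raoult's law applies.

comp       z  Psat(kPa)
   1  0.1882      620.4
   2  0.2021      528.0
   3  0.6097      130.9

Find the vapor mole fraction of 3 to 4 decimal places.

y_3 = 0.3382

Raoult's law: Kᵢ = Pᵢˢᵃᵗ/P = Pᵢˢᵃᵗ/267.2.
  K_1 = 620.4/267.2 = 2.321856, K_2 = 528.0/267.2 = 1.976048, K_3 = 130.9/267.2 = 0.489895
Rachford–Rice: g(V/F) = Σ zᵢ(Kᵢ−1)/(1+V/F(Kᵢ−1)) = 0.
g(0) = ΣzᵢKᵢ − 1 = 0.1350 and g(1) = 1 − Σzᵢ/Kᵢ = -0.4279, so a root lies in (0, 1).
Iterate (Newton) starting at V/F = 0.5:
  V/F = 0.5000: g = -0.13515, g' = -0.4920 → V/F = 0.2253
  V/F = 0.2253: g = 0.00198, g' = -0.5271 → V/F = 0.2291
Converged at V/F = 0.2291.
Compositions from xᵢ = zᵢ/(1+V/F(Kᵢ−1)), yᵢ = Kᵢxᵢ:
  1: x = 0.1445, y = 0.3354
  2: x = 0.1652, y = 0.3264
  3: x = 0.6904, y = 0.3382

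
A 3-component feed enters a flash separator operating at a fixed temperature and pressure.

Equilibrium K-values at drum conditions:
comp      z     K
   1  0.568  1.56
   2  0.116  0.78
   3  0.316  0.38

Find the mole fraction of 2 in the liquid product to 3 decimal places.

x_2 = 0.125

Material balance + equilibrium reduce to Σ zᵢ(Kᵢ−1)/(1+β(Kᵢ−1)) = 0.
g(0) = ΣzᵢKᵢ − 1 = 0.097 and g(1) = 1 − Σzᵢ/Kᵢ = -0.344, so a root lies in (0, 1).
Newton–Raphson from β = 0.37:
  β = 0.370: g = -0.0185, g' = -0.333 → β = 0.314
  β = 0.314: g = -0.0003, g' = -0.323 → β = 0.313
Converged at β = 0.313.
Compositions from xᵢ = zᵢ/(1+β(Kᵢ−1)), yᵢ = Kᵢxᵢ:
  1: x = 0.483, y = 0.754
  2: x = 0.125, y = 0.097
  3: x = 0.392, y = 0.149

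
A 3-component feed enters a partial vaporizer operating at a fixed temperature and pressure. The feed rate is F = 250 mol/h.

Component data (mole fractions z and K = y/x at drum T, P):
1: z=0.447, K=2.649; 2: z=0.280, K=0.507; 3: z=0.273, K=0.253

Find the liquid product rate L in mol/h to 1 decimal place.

Newton–Raphson from V/F = 0.4:
  V/F = 0.400: g = -0.0186, g' = -0.857 → V/F = 0.378
Converged at V/F = 0.378.
Then V = V/F·F = 0.3783·250 = 94.6 mol/h and L = F − V = 155.4 mol/h.

L = 155.4 mol/h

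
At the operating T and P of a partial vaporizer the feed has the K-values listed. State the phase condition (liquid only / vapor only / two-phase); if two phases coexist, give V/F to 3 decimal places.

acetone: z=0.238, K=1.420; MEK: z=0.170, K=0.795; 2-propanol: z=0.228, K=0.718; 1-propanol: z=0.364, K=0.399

liquid only

ΣzᵢKᵢ = 0.782; Σzᵢ/Kᵢ = 1.611.
Since ΣzᵢKᵢ < 1 the mixture is below its bubble point — single liquid phase.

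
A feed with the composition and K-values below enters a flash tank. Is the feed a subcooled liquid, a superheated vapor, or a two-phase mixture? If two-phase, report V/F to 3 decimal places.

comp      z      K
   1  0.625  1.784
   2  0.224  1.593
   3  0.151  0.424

ΣzᵢKᵢ = 1.536; Σzᵢ/Kᵢ = 0.847.
Since Σzᵢ/Kᵢ < 1 the mixture is above its dew point — single vapor phase.

superheated vapor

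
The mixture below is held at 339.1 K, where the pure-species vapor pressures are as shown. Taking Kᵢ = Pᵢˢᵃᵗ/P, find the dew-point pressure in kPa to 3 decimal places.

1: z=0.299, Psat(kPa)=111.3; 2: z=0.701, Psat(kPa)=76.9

At the dew point ψ → 1, so Σzᵢ/Kᵢ = 1 with Kᵢ = Pᵢˢᵃᵗ/P ⇒ 1/P = Σzᵢ/Pᵢˢᵃᵗ.
1/P = 0.299/111.3 + 0.701/76.9 = 0.011802 ⇒ P = 84.730 kPa

Pdew = 84.730 kPa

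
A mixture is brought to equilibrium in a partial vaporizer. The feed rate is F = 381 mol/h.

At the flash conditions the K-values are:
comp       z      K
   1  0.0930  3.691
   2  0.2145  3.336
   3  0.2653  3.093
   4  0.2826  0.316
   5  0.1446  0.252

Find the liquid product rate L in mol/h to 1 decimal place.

Material balance + equilibrium reduce to Σ zᵢ(Kᵢ−1)/(1+V/F(Kᵢ−1)) = 0.
Check two-phase: ΣzᵢKᵢ = 2.0051 > 1 and Σzᵢ/Kᵢ = 1.6434 > 1, so g(0) = 1.0051 > 0 and g(1) = -0.6434 < 0.
Newton–Raphson from V/F = 0.57:
  V/F = 0.5700: g = 0.06151, g' = -1.1629 → V/F = 0.6229
  V/F = 0.6229: g = -0.00067, g' = -1.1922 → V/F = 0.6223
Converged at V/F = 0.6223.
Then V = V/F·F = 0.6223·381 = 237.1 mol/h and L = F − V = 143.9 mol/h.

L = 143.9 mol/h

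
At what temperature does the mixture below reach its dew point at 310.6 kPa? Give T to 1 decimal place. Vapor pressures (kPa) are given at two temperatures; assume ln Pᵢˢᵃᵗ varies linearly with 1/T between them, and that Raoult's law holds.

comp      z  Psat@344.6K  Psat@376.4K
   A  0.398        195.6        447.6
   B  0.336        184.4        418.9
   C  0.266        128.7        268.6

T = 368.5 K

Dew-point temperature: Σzᵢ·P/Pᵢˢᵃᵗ(T) = 1. Interpolate ln Pᵢˢᵃᵗ = aᵢ + bᵢ/T.
  T = 344.6 K: ΣzᵢP/Pᵢˢᵃᵗ = 1.8399
  T = 376.4 K: ΣzᵢP/Pᵢˢᵃᵗ = 0.8329
  T = 360.5 K: ΣzᵢP/Pᵢˢᵃᵗ = 1.2162
  T = 368.4 K: ΣzᵢP/Pᵢˢᵃᵗ = 1.0035
  T = 372.4 K: ΣzᵢP/Pᵢˢᵃᵗ = 0.9133
  T = 370.4 K: ΣzᵢP/Pᵢˢᵃᵗ = 0.9571
  T = 369.4 K: ΣzᵢP/Pᵢˢᵃᵗ = 0.9800
Interpolating between 368.4 K and 369.4 K gives T ≈ 368.5 K.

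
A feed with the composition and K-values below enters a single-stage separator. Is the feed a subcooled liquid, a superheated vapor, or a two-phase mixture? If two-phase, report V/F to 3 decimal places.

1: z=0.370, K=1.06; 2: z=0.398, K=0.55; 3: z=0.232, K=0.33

subcooled liquid

ΣzᵢKᵢ = 0.688; Σzᵢ/Kᵢ = 1.776.
Since ΣzᵢKᵢ < 1 the mixture is below its bubble point — single liquid phase.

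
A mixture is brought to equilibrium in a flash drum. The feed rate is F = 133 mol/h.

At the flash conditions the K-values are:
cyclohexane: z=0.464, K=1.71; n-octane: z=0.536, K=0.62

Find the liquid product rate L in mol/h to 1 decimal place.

Rachford–Rice: g(V/F) = Σ zᵢ(Kᵢ−1)/(1+V/F(Kᵢ−1)) = 0.
Feasibility: ΣzᵢKᵢ = 1.126, Σzᵢ/Kᵢ = 1.136 — both > 1, two phases present.
Binary case is linear: z₁(K₁−1)(1+V/F(K₂−1)) + z₂(K₂−1)(1+V/F(K₁−1)) = 0
⇒ V/F = [z₁(K₁−1)+z₂(K₂−1)] / [−(K₁−1)(K₂−1)] = 0.1258/0.2698 = 0.466
Then V = V/F·F = 0.4661·133 = 62.0 mol/h and L = F − V = 71.0 mol/h.

L = 71.0 mol/h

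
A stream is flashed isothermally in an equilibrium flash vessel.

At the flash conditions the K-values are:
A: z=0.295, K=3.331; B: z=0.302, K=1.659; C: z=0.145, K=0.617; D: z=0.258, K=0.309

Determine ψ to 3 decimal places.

Rachford–Rice: g(ψ) = Σ zᵢ(Kᵢ−1)/(1+ψ(Kᵢ−1)) = 0.
Feasibility: ΣzᵢKᵢ = 1.653, Σzᵢ/Kᵢ = 1.341 — both > 1, two phases present.
Newton iteration, ψ⁰ = 0.5:
  ψ = 0.500: g = 0.1262, g' = -0.736 → ψ = 0.671
  ψ = 0.671: g = -0.0013, g' = -0.774 → ψ = 0.670
Converged at ψ = 0.670.

ψ = 0.670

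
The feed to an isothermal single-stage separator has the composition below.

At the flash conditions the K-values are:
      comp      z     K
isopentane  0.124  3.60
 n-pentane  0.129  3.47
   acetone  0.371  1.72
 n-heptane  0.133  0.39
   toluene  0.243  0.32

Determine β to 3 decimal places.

β = 0.642

Let β = V/F and solve Σ zᵢ(Kᵢ−1)/(1+β(Kᵢ−1)) = 0.
g(0) = ΣzᵢKᵢ − 1 = 0.662 and g(1) = 1 − Σzᵢ/Kᵢ = -0.388, so a root lies in (0, 1).
Newton iteration, β⁰ = 0.5:
  β = 0.500: g = 0.1121, g' = -0.780 → β = 0.644
  β = 0.644: g = -0.0012, g' = -0.814 → β = 0.642
Converged at β = 0.642.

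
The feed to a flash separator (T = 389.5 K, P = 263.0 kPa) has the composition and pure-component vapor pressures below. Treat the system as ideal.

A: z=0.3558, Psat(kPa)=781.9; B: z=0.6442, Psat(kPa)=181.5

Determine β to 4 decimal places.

Raoult's law: Kᵢ = Pᵢˢᵃᵗ/P = Pᵢˢᵃᵗ/263.0.
  K_A = 781.9/263.0 = 2.973004, K_B = 181.5/263.0 = 0.690114
Binary case is linear: z₁(K₁−1)(1+β(K₂−1)) + z₂(K₂−1)(1+β(K₁−1)) = 0
⇒ β = [z₁(K₁−1)+z₂(K₂−1)] / [−(K₁−1)(K₂−1)] = 0.50237/0.61141 = 0.8217

β = 0.8217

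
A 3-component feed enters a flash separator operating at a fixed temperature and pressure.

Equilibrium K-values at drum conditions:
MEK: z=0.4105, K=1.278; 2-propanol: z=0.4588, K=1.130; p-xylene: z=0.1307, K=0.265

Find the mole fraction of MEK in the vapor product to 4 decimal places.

y_MEK = 0.4583

Rachford–Rice: g(ψ) = Σ zᵢ(Kᵢ−1)/(1+ψ(Kᵢ−1)) = 0.
Check two-phase: ΣzᵢKᵢ = 1.0777 > 1 and Σzᵢ/Kᵢ = 1.2204 > 1, so g(0) = 0.0777 > 0 and g(1) = -0.2204 < 0.
Newton–Raphson from ψ = 0.5:
  ψ = 0.5000: g = 0.00432, g' = -0.2078 → ψ = 0.5208
  ψ = 0.5208: g = -0.00009, g' = -0.2163 → ψ = 0.5204
Converged at ψ = 0.5204.
Compositions from xᵢ = zᵢ/(1+ψ(Kᵢ−1)), yᵢ = Kᵢxᵢ:
  MEK: x = 0.3586, y = 0.4583
  2-propanol: x = 0.4297, y = 0.4856
  p-xylene: x = 0.2116, y = 0.0561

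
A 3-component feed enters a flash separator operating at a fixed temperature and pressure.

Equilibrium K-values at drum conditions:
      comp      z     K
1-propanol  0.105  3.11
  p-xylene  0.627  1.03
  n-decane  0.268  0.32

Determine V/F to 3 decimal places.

Material balance + equilibrium reduce to Σ zᵢ(Kᵢ−1)/(1+V/F(Kᵢ−1)) = 0.
Check two-phase: ΣzᵢKᵢ = 1.058 > 1 and Σzᵢ/Kᵢ = 1.480 > 1, so g(0) = 0.058 > 0 and g(1) = -0.480 < 0.
Newton iteration, V/F⁰ = 0.34:
  V/F = 0.340: g = -0.0894, g' = -0.369 → V/F = 0.097
  V/F = 0.097: g = 0.0073, g' = -0.464 → V/F = 0.113
  V/F = 0.113: g = 0.0001, g' = -0.451 → V/F = 0.114
Converged at V/F = 0.114.

V/F = 0.114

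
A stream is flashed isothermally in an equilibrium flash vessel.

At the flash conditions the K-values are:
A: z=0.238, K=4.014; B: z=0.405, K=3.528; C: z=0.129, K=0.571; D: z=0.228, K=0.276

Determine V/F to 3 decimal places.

Material balance + equilibrium reduce to Σ zᵢ(Kᵢ−1)/(1+V/F(Kᵢ−1)) = 0.
Feasibility: ΣzᵢKᵢ = 2.521, Σzᵢ/Kᵢ = 1.226 — both > 1, two phases present.
Iterate (Newton) starting at V/F = 0.33:
  V/F = 0.330: g = 0.6365, g' = -1.551 → V/F = 0.740
  V/F = 0.740: g = 0.1417, g' = -1.127 → V/F = 0.866
  V/F = 0.866: g = -0.0109, g' = -1.340 → V/F = 0.858
Converged at V/F = 0.858.

V/F = 0.858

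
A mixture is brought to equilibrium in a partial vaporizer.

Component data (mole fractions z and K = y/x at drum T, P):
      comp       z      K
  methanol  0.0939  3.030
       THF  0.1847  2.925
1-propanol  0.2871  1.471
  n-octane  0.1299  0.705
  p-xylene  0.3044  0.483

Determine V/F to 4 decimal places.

V/F = 0.7829

Iterate (Newton) starting at V/F = 0.5:
  V/F = 0.5000: g = 0.12803, g' = -0.4783 → V/F = 0.7677
  V/F = 0.7677: g = 0.00683, g' = -0.4475 → V/F = 0.7830
  V/F = 0.7830: g = -0.00001, g' = -0.4494 → V/F = 0.7829
Converged at V/F = 0.7829.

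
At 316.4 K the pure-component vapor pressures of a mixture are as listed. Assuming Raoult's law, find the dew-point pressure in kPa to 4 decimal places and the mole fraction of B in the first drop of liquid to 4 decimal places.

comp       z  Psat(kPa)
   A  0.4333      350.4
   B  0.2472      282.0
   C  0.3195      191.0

Pdew = 264.1340 kPa, x_B = 0.2315

At the dew point ψ → 1, so Σzᵢ/Kᵢ = 1 with Kᵢ = Pᵢˢᵃᵗ/P ⇒ 1/P = Σzᵢ/Pᵢˢᵃᵗ.
1/P = 0.4333/350.4 + 0.2472/282.0 + 0.3195/191.0 = 0.0037860 ⇒ P = 264.1340 kPa
xᵢ = zᵢP/Pᵢˢᵃᵗ ⇒ x_B = 0.2472·264.1340/282.0 = 0.2315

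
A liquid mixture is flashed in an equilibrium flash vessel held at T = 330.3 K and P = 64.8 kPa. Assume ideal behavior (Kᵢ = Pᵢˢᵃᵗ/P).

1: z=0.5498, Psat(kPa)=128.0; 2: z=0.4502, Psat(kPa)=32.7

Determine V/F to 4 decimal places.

V/F = 0.6483

Raoult's law: Kᵢ = Pᵢˢᵃᵗ/P = Pᵢˢᵃᵗ/64.8.
  K_1 = 128.0/64.8 = 1.975309, K_2 = 32.7/64.8 = 0.504630
Iterate (Newton) starting at V/F = 0.5:
  V/F = 0.5000: g = 0.06401, g' = -0.4315 → V/F = 0.6483
Converged at V/F = 0.6483.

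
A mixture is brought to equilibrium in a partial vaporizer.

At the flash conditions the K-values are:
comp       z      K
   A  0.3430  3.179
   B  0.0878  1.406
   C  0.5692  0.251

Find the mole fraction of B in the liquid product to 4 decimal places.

x_B = 0.0799

Iterate (Newton) starting at V/F = 0.5:
  V/F = 0.5000: g = -0.29426, g' = -1.1992 → V/F = 0.2546
  V/F = 0.2546: g = -0.01378, g' = -1.1731 → V/F = 0.2429
Converged at V/F = 0.2429.
Compositions from xᵢ = zᵢ/(1+V/F(Kᵢ−1)), yᵢ = Kᵢxᵢ:
  A: x = 0.2243, y = 0.7130
  B: x = 0.0799, y = 0.1124
  C: x = 0.6958, y = 0.1746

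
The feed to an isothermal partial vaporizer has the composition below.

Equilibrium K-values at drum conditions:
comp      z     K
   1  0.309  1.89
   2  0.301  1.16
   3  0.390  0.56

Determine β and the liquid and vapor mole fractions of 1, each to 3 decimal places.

Material balance + equilibrium reduce to Σ zᵢ(Kᵢ−1)/(1+β(Kᵢ−1)) = 0.
g(0) = ΣzᵢKᵢ − 1 = 0.152 and g(1) = 1 − Σzᵢ/Kᵢ = -0.119, so a root lies in (0, 1).
Iterate (Newton) starting at β = 0.5:
  β = 0.500: g = 0.0149, g' = -0.248 → β = 0.560
Converged at β = 0.560.
Compositions from xᵢ = zᵢ/(1+β(Kᵢ−1)), yᵢ = Kᵢxᵢ:
  1: x = 0.206, y = 0.390
  2: x = 0.276, y = 0.320
  3: x = 0.518, y = 0.290

β = 0.560, x_1 = 0.206, y_1 = 0.390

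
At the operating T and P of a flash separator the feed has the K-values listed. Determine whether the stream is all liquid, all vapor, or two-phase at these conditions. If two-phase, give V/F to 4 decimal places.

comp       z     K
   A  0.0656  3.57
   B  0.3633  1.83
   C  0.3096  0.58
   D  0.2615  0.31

two-phase, V/F = 0.2313

ΣzᵢKᵢ = 1.1597; Σzᵢ/Kᵢ = 1.5942.
Both exceed 1, so a two-phase solution exists.
Let ψ = V/F and solve Σ zᵢ(Kᵢ−1)/(1+ψ(Kᵢ−1)) = 0.
Iterate (Newton) starting at ψ = 0.5:
  ψ = 0.5000: g = -0.15319, g' = -0.5857 → ψ = 0.2384
  ψ = 0.2384: g = -0.00422, g' = -0.5868 → ψ = 0.2313
Converged at ψ = 0.2313.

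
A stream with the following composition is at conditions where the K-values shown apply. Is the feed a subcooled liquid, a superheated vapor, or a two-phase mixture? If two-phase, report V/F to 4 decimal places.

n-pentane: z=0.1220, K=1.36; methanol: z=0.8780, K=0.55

ΣzᵢKᵢ = 0.6488; Σzᵢ/Kᵢ = 1.6861.
Since ΣzᵢKᵢ < 1 the mixture is below its bubble point — single liquid phase.

subcooled liquid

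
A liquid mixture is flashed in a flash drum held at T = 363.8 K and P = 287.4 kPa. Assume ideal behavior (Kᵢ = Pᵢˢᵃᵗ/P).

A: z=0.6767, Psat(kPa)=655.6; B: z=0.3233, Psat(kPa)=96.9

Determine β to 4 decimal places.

β = 0.7686

Raoult's law: Kᵢ = Pᵢˢᵃᵗ/P = Pᵢˢᵃᵗ/287.4.
  K_A = 655.6/287.4 = 2.281141, K_B = 96.9/287.4 = 0.337161
Rachford–Rice: g(β) = Σ zᵢ(Kᵢ−1)/(1+β(Kᵢ−1)) = 0.
Check two-phase: ΣzᵢKᵢ = 1.6527 > 1 and Σzᵢ/Kᵢ = 1.2555 > 1, so g(0) = 0.6527 > 0 and g(1) = -0.2555 < 0.
Binary case is linear: z₁(K₁−1)(1+β(K₂−1)) + z₂(K₂−1)(1+β(K₁−1)) = 0
⇒ β = [z₁(K₁−1)+z₂(K₂−1)] / [−(K₁−1)(K₂−1)] = 0.65265/0.84919 = 0.7686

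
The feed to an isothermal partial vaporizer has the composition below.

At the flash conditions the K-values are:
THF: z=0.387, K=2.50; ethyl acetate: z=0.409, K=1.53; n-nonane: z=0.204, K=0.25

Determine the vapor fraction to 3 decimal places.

Material balance + equilibrium reduce to Σ zᵢ(Kᵢ−1)/(1+ψ(Kᵢ−1)) = 0.
Check two-phase: ΣzᵢKᵢ = 1.644 > 1 and Σzᵢ/Kᵢ = 1.238 > 1, so g(0) = 0.644 > 0 and g(1) = -0.238 < 0.
Iterate (Newton) starting at ψ = 0.5:
  ψ = 0.500: g = 0.2583, g' = -0.650 → ψ = 0.897
  ψ = 0.897: g = -0.0737, g' = -1.285 → ψ = 0.840
  ψ = 0.840: g = -0.0067, g' = -1.064 → ψ = 0.834
Converged at ψ = 0.834.

ψ = 0.834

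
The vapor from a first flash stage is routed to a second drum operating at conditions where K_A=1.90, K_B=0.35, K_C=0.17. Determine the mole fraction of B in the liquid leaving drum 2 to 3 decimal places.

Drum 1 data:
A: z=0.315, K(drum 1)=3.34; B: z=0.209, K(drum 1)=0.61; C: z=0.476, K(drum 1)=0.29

x_B (drum 2) = 0.225

Drum 1:
Iterate (Newton) starting at ψ₁ = 0.63:
  ψ₁ = 0.630: g = -0.4216, g' = -1.123 → ψ₁ = 0.255
  ψ₁ = 0.255: g = -0.0411, g' = -1.074 → ψ₁ = 0.216
  ψ₁ = 0.216: g = 0.0011, g' = -1.133 → ψ₁ = 0.217
Converged at ψ₁ = 0.217.
Drum-1 compositions:
  A: x = 0.209, y = 0.697
  B: x = 0.228, y = 0.139
  C: x = 0.563, y = 0.163
Drum-2 feed = drum-1 vapor: z₂ = (0.6975, 0.1393, 0.1632).
Drum 2:
Let ψ₂ = V/F and solve Σ zᵢ(Kᵢ−1)/(1+ψ₂(Kᵢ−1)) = 0.
Feasibility: ΣzᵢKᵢ = 1.402, Σzᵢ/Kᵢ = 1.725 — both > 1, two phases present.
Newton–Raphson from ψ₂ = 0.49:
  ψ₂ = 0.490: g = 0.0744, g' = -0.718 → ψ₂ = 0.594
  ψ₂ = 0.594: g = -0.0053, g' = -0.833 → ψ₂ = 0.587
Converged at ψ₂ = 0.587.
  A: x = 0.456, y = 0.867
  B: x = 0.225, y = 0.079
  C: x = 0.318, y = 0.054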